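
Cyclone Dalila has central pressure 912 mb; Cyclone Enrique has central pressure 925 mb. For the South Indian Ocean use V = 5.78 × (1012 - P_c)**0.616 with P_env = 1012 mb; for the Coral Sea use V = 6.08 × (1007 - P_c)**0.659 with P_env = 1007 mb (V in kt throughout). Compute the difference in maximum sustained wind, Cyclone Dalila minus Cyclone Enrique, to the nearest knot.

-12 kt

Cyclone Dalila: ΔP = 100; V ≈ 5.78 × 100^0.616 ≈ 98.61 kt.
Cyclone Enrique: ΔP = 82; V ≈ 6.08 × 82^0.659 ≈ 110.94 kt.
Difference ≈ 98.61 − 110.94 = -12.33 → -12 kt.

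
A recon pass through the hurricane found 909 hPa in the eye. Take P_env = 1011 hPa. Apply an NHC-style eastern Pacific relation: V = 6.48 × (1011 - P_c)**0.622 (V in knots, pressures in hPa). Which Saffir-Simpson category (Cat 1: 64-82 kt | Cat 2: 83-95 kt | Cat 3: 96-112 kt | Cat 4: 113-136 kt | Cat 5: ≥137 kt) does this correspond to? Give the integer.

ΔP = 1011 − 909 = 102 hPa.
V ≈ 6.48 × 102^0.622 = 6.48 × 17.76 ≈ 115 kt.
115 kt falls in the Category 4 band.

4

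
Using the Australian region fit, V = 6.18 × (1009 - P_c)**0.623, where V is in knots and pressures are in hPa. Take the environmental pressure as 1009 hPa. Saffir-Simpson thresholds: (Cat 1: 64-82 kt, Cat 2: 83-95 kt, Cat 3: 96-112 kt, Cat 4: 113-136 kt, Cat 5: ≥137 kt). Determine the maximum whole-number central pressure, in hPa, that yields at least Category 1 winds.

966 hPa

Category 1 begins at V = 64 kt.
Required ΔP = (64/6.18)^(1/0.623) = 10.356^1.605 ≈ 42.61 hPa.
P_c ≤ 1009 − 42.61 = 966.39, so the highest integer P_c is 966 hPa.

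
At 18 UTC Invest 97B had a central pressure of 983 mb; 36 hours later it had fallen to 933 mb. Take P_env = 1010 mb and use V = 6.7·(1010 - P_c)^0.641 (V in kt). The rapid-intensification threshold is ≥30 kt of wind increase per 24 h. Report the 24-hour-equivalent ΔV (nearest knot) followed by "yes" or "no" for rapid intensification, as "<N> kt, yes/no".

35 kt, yes

V₁: ΔP = 27, V ≈ 6.7 × 27^0.641 ≈ 55.41 kt.
V₂: ΔP = 77, V ≈ 6.7 × 77^0.641 ≈ 108.47 kt.
ΔV over 36 h = 53.06 kt → 24 h equivalent = 53.06 × 24/36 ≈ 35.37 kt.
35 kt ≥ 30 kt ⇒ rapid intensification.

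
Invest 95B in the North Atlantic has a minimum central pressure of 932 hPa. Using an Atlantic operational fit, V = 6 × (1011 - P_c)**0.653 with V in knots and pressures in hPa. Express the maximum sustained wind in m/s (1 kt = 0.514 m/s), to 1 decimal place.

53.5 m/s

ΔP = 1011 − 932 = 79 hPa.
V ≈ 6 × 79^0.653 = 6 × 17.344 ≈ 104.064 kt.
104.064 × 0.514 ≈ 53.49 m/s → 53.5 m/s.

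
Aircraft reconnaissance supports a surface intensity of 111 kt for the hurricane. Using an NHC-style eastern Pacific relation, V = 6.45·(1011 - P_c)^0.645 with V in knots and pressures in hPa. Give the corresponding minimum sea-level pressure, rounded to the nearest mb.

ΔP = (V / 6.45)^(1/0.645) = (111/6.45)^1.550.
111/6.45 = 17.209; 17.209^1.550 ≈ 82.40 mb.
P_c = 1011 − 82.40 = 928.60 ≈ 929 mb.

929 mb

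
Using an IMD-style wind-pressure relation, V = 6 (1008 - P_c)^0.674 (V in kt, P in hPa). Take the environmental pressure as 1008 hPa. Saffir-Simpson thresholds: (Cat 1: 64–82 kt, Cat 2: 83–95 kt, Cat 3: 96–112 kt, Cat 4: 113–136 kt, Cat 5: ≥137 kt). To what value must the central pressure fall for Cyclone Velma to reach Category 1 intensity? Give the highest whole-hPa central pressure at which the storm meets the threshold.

974 hPa

Category 1 begins at V = 64 kt.
Required ΔP = (64/6)^(1/0.674) = 10.667^1.484 ≈ 33.52 hPa.
P_c ≤ 1008 − 33.52 = 974.48, so the highest integer P_c is 974 hPa.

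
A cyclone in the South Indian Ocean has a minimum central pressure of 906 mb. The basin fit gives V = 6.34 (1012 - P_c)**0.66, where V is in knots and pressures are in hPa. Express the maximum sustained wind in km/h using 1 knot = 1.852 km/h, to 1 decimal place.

254.9 km/h

ΔP = 1012 − 906 = 106 mb.
V ≈ 6.34 × 106^0.66 = 6.34 × 21.712 ≈ 137.655 kt.
137.655 × 1.852 ≈ 254.94 km/h → 254.9 km/h.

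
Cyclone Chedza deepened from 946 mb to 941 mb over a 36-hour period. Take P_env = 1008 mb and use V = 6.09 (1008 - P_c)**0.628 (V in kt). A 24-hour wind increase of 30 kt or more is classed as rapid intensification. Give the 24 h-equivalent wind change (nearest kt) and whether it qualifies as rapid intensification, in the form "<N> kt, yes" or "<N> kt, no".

3 kt, no

V₁: ΔP = 62, V ≈ 6.09 × 62^0.628 ≈ 81.33 kt.
V₂: ΔP = 67, V ≈ 6.09 × 67^0.628 ≈ 85.39 kt.
ΔV over 36 h = 4.06 kt → 24 h equivalent = 4.06 × 24/36 ≈ 2.71 kt.
3 kt < 30 kt ⇒ not rapid intensification.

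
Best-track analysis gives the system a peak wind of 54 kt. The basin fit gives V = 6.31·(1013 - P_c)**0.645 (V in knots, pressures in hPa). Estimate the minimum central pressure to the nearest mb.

ΔP = (V / 6.31)^(1/0.645) = (54/6.31)^1.550.
54/6.31 = 8.558; 8.558^1.550 ≈ 27.89 mb.
P_c = 1013 − 27.89 = 985.11 ≈ 985 mb.

985 mb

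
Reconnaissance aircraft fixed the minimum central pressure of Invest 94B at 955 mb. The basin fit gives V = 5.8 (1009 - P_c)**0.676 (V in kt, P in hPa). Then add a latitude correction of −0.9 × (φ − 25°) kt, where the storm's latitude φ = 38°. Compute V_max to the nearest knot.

74 kt

ΔP = 1009 − 955 = 54 mb.
54^0.676 ≈ 14.829.
V ≈ 5.8 × 14.829 ≈ 86.0 kt.
Latitude correction: −0.9 × (38 − 25) = -11.7 kt.
Corrected V ≈ 74.3 kt → 74 kt.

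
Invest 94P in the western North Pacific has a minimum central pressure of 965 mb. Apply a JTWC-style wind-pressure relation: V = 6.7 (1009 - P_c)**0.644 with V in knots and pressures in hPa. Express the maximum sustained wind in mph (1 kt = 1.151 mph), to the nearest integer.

ΔP = 1009 − 965 = 44 mb.
V ≈ 6.7 × 44^0.644 = 6.7 × 11.439 ≈ 76.640 kt.
76.640 × 1.151 ≈ 88.21 mph → 88 mph.

88 mph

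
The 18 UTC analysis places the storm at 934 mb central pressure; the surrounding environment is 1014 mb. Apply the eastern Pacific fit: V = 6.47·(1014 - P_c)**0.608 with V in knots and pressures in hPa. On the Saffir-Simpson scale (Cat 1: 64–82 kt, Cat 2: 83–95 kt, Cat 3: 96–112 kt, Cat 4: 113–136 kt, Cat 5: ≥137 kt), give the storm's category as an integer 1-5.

2

ΔP = 1014 − 934 = 80 mb.
V ≈ 6.47 × 80^0.608 = 6.47 × 14.36 ≈ 93 kt.
93 kt falls in the Category 2 band.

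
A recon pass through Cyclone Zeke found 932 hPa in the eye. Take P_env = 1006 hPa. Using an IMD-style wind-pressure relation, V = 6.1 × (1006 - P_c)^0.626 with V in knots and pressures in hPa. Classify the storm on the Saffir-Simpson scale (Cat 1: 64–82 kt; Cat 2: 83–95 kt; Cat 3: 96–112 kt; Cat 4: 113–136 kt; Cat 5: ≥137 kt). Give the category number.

ΔP = 1006 − 932 = 74 hPa.
V ≈ 6.1 × 74^0.626 = 6.1 × 14.80 ≈ 90 kt.
90 kt falls in the Category 2 band.

2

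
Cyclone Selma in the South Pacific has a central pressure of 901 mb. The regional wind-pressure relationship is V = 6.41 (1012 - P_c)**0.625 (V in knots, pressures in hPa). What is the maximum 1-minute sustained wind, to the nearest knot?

122 kt

ΔP = 1012 − 901 = 111 mb.
111^0.625 ≈ 18.981.
V ≈ 6.41 × 18.981 ≈ 121.7 kt.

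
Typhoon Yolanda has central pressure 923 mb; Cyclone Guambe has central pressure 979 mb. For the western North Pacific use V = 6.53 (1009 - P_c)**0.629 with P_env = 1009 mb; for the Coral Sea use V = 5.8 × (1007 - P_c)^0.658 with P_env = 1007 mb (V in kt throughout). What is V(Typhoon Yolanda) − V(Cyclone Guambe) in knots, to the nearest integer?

56 kt

Typhoon Yolanda: ΔP = 86; V ≈ 6.53 × 86^0.629 ≈ 107.58 kt.
Cyclone Guambe: ΔP = 28; V ≈ 5.8 × 28^0.658 ≈ 51.96 kt.
Difference ≈ 107.58 − 51.96 = 55.62 → 56 kt.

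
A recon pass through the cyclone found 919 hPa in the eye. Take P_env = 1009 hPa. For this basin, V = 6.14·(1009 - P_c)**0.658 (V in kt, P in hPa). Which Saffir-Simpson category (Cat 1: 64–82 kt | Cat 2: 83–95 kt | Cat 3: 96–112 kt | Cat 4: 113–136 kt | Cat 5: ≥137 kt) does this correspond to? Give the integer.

4

ΔP = 1009 − 919 = 90 hPa.
V ≈ 6.14 × 90^0.658 = 6.14 × 19.31 ≈ 119 kt.
119 kt falls in the Category 4 band.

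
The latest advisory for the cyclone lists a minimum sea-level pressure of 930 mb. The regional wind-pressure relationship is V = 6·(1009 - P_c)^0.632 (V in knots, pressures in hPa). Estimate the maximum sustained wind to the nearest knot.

ΔP = 1009 − 930 = 79 mb.
79^0.632 ≈ 15.823.
V ≈ 6 × 15.823 ≈ 94.9 kt.

95 kt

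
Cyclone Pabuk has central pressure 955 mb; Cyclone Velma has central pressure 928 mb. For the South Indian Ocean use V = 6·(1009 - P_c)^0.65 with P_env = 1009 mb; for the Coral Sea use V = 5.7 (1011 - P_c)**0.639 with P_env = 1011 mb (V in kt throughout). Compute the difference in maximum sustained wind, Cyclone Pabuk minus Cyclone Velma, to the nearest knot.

-16 kt

Cyclone Pabuk: ΔP = 54; V ≈ 6 × 54^0.65 ≈ 80.21 kt.
Cyclone Velma: ΔP = 83; V ≈ 5.7 × 83^0.639 ≈ 95.98 kt.
Difference ≈ 80.21 − 95.98 = -15.77 → -16 kt.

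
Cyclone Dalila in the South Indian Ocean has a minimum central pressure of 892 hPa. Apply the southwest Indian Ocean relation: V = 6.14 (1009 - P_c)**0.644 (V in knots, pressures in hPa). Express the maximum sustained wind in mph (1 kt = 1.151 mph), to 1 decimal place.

151.8 mph

ΔP = 1009 − 892 = 117 hPa.
V ≈ 6.14 × 117^0.644 = 6.14 × 21.474 ≈ 131.850 kt.
131.850 × 1.151 ≈ 151.76 mph → 151.8 mph.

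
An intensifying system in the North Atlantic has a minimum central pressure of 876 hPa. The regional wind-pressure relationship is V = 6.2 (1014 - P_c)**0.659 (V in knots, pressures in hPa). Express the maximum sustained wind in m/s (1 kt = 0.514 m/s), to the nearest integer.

ΔP = 1014 − 876 = 138 hPa.
V ≈ 6.2 × 138^0.659 = 6.2 × 25.715 ≈ 159.431 kt.
159.431 × 0.514 ≈ 81.95 m/s → 82 m/s.

82 m/s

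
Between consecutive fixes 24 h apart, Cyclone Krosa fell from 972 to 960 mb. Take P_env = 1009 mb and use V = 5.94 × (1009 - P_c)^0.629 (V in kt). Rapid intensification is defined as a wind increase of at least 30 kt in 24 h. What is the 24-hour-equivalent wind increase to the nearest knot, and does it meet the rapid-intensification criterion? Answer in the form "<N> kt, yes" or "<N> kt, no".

11 kt, no

V₁: ΔP = 37, V ≈ 5.94 × 37^0.629 ≈ 57.57 kt.
V₂: ΔP = 49, V ≈ 5.94 × 49^0.629 ≈ 68.69 kt.
ΔV over 24 h = 11.12 kt → 24 h equivalent = 11.12 × 24/24 ≈ 11.12 kt.
11 kt < 30 kt ⇒ not rapid intensification.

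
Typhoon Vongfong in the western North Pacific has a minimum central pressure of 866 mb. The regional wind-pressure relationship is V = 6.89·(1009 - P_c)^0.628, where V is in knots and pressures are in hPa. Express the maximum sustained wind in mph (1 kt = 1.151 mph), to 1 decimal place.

ΔP = 1009 − 866 = 143 mb.
V ≈ 6.89 × 143^0.628 = 6.89 × 22.571 ≈ 155.514 kt.
155.514 × 1.151 ≈ 179.00 mph → 179.0 mph.

179.0 mph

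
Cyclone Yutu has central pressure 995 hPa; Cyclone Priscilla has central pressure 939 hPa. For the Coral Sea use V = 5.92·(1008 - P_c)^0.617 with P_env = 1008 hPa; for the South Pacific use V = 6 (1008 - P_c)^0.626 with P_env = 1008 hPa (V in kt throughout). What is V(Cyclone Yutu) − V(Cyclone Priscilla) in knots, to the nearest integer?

-56 kt

Cyclone Yutu: ΔP = 13; V ≈ 5.92 × 13^0.617 ≈ 28.82 kt.
Cyclone Priscilla: ΔP = 69; V ≈ 6 × 69^0.626 ≈ 84.97 kt.
Difference ≈ 28.82 − 84.97 = -56.15 → -56 kt.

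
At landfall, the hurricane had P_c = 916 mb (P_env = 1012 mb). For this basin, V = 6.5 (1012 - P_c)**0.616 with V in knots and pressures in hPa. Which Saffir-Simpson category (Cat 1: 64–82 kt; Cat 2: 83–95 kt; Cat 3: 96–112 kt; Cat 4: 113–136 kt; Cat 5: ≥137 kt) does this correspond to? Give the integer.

3

ΔP = 1012 − 916 = 96 mb.
V ≈ 6.5 × 96^0.616 = 6.5 × 16.64 ≈ 108 kt.
108 kt falls in the Category 3 band.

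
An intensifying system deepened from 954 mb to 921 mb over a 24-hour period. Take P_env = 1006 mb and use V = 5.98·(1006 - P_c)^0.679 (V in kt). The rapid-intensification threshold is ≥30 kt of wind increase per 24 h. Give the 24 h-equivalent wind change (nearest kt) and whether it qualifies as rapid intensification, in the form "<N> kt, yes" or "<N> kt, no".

35 kt, yes

V₁: ΔP = 52, V ≈ 5.98 × 52^0.679 ≈ 87.47 kt.
V₂: ΔP = 85, V ≈ 5.98 × 85^0.679 ≈ 122.12 kt.
ΔV over 24 h = 34.65 kt → 24 h equivalent = 34.65 × 24/24 ≈ 34.65 kt.
35 kt ≥ 30 kt ⇒ rapid intensification.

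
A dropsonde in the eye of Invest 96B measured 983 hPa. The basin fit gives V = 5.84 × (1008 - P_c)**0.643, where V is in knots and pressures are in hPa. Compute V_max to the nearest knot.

ΔP = 1008 − 983 = 25 hPa.
25^0.643 ≈ 7.923.
V ≈ 5.84 × 7.923 ≈ 46.3 kt.

46 kt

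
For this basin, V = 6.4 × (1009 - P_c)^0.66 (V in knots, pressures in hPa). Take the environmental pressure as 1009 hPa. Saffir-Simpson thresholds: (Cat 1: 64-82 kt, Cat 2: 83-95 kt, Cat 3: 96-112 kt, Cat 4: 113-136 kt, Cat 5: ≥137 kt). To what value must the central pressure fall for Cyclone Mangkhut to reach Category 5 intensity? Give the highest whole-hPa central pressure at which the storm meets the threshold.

Category 5 begins at V = 137 kt.
Required ΔP = (137/6.4)^(1/0.66) = 21.406^1.515 ≈ 103.75 hPa.
P_c ≤ 1009 − 103.75 = 905.25, so the highest integer P_c is 905 hPa.

905 hPa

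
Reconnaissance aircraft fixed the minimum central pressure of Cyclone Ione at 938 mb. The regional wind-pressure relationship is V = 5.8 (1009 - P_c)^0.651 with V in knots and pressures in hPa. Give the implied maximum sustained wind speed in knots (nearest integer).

ΔP = 1009 − 938 = 71 mb.
71^0.651 ≈ 16.039.
V ≈ 5.8 × 16.039 ≈ 93.0 kt.

93 kt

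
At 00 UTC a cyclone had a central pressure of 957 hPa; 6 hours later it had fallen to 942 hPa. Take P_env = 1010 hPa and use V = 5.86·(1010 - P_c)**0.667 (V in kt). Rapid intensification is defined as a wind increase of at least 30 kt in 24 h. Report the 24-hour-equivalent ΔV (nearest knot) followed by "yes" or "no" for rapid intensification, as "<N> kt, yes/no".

V₁: ΔP = 53, V ≈ 5.86 × 53^0.667 ≈ 82.79 kt.
V₂: ΔP = 68, V ≈ 5.86 × 68^0.667 ≈ 97.76 kt.
ΔV over 6 h = 14.97 kt → 24 h equivalent = 14.97 × 24/6 ≈ 59.88 kt.
60 kt ≥ 30 kt ⇒ rapid intensification.

60 kt, yes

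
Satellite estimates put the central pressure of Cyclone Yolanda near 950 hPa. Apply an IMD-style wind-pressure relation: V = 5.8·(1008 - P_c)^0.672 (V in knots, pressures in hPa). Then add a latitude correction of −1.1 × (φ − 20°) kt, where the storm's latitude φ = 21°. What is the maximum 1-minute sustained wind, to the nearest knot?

ΔP = 1008 − 950 = 58 hPa.
58^0.672 ≈ 15.312.
V ≈ 5.8 × 15.312 ≈ 88.8 kt.
Latitude correction: −1.1 × (21 − 20) = -1.1 kt.
Corrected V ≈ 87.7 kt → 88 kt.

88 kt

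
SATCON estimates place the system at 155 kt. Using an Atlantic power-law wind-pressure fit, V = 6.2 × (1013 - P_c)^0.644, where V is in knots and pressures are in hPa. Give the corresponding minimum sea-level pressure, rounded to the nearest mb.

865 mb

ΔP = (V / 6.2)^(1/0.644) = (155/6.2)^1.553.
155/6.2 = 25.000; 25.000^1.553 ≈ 148.15 mb.
P_c = 1013 − 148.15 = 864.85 ≈ 865 mb.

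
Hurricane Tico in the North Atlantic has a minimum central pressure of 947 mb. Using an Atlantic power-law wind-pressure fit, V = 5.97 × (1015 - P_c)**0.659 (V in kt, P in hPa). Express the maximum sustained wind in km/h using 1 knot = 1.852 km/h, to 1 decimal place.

ΔP = 1015 − 947 = 68 mb.
V ≈ 5.97 × 68^0.659 = 5.97 × 16.130 ≈ 96.294 kt.
96.294 × 1.852 ≈ 178.34 km/h → 178.3 km/h.

178.3 km/h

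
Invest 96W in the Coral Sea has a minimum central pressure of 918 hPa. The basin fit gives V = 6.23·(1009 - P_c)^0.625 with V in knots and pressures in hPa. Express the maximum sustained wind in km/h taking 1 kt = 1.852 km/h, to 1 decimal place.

ΔP = 1009 − 918 = 91 hPa.
V ≈ 6.23 × 91^0.625 = 6.23 × 16.765 ≈ 104.445 kt.
104.445 × 1.852 ≈ 193.43 km/h → 193.4 km/h.

193.4 km/h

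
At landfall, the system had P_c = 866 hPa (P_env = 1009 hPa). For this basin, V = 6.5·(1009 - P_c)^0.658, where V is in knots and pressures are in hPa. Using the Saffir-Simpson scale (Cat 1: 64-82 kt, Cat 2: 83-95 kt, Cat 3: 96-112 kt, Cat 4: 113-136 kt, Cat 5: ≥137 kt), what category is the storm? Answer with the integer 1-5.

5

ΔP = 1009 − 866 = 143 hPa.
V ≈ 6.5 × 143^0.658 = 6.5 × 26.19 ≈ 170 kt.
170 kt falls in the Category 5 band.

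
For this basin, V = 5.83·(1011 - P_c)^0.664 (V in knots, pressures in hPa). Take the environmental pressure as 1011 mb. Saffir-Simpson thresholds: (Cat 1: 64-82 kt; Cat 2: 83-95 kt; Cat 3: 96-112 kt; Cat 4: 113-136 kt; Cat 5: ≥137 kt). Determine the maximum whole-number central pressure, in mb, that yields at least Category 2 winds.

Category 2 begins at V = 83 kt.
Required ΔP = (83/5.83)^(1/0.664) = 14.237^1.506 ≈ 54.58 mb.
P_c ≤ 1011 − 54.58 = 956.42, so the highest integer P_c is 956 mb.

956 mb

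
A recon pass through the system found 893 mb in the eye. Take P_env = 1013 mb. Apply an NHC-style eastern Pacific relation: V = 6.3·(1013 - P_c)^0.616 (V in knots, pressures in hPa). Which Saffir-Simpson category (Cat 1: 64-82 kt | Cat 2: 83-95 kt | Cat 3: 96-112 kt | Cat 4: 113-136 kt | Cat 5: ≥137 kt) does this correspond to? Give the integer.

ΔP = 1013 − 893 = 120 mb.
V ≈ 6.3 × 120^0.616 = 6.3 × 19.09 ≈ 120 kt.
120 kt falls in the Category 4 band.

4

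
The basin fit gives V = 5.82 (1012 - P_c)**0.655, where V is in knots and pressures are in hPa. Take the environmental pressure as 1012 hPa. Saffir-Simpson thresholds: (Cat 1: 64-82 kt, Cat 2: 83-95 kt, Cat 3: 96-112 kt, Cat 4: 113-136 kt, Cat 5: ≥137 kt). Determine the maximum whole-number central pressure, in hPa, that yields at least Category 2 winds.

Category 2 begins at V = 83 kt.
Required ΔP = (83/5.82)^(1/0.655) = 14.261^1.527 ≈ 57.82 hPa.
P_c ≤ 1012 − 57.82 = 954.18, so the highest integer P_c is 954 hPa.

954 hPa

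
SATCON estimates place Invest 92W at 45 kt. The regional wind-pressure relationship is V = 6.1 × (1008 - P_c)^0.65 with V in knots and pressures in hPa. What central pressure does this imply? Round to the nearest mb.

986 mb

ΔP = (V / 6.1)^(1/0.65) = (45/6.1)^1.538.
45/6.1 = 7.377; 7.377^1.538 ≈ 21.64 mb.
P_c = 1008 − 21.64 = 986.36 ≈ 986 mb.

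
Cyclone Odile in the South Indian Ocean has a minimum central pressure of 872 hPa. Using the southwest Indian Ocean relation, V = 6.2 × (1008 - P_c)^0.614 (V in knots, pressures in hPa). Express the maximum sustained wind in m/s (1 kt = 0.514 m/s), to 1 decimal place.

65.1 m/s

ΔP = 1008 − 872 = 136 hPa.
V ≈ 6.2 × 136^0.614 = 6.2 × 20.417 ≈ 126.586 kt.
126.586 × 0.514 ≈ 65.07 m/s → 65.1 m/s.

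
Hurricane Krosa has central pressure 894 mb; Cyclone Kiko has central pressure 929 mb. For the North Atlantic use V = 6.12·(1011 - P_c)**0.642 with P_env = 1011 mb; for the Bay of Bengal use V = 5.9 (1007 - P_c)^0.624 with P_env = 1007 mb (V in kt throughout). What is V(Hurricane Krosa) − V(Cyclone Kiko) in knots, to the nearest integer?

Hurricane Krosa: ΔP = 117; V ≈ 6.12 × 117^0.642 ≈ 130.17 kt.
Cyclone Kiko: ΔP = 78; V ≈ 5.9 × 78^0.624 ≈ 89.44 kt.
Difference ≈ 130.17 − 89.44 = 40.73 → 41 kt.

41 kt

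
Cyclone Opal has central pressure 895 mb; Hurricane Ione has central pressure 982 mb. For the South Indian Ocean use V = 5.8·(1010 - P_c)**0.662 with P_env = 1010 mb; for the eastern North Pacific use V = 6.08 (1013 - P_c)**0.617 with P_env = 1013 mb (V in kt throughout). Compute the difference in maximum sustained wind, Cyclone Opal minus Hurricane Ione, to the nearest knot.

84 kt

Cyclone Opal: ΔP = 115; V ≈ 5.8 × 115^0.662 ≈ 134.16 kt.
Hurricane Ione: ΔP = 31; V ≈ 6.08 × 31^0.617 ≈ 50.59 kt.
Difference ≈ 134.16 − 50.59 = 83.57 → 84 kt.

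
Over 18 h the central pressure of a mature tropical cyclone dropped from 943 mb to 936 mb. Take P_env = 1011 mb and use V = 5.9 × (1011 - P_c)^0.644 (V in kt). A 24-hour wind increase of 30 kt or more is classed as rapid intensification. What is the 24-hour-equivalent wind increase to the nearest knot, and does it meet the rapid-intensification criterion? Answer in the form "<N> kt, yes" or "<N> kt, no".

8 kt, no

V₁: ΔP = 68, V ≈ 5.9 × 68^0.644 ≈ 89.33 kt.
V₂: ΔP = 75, V ≈ 5.9 × 75^0.644 ≈ 95.15 kt.
ΔV over 18 h = 5.82 kt → 24 h equivalent = 5.82 × 24/18 ≈ 7.76 kt.
8 kt < 30 kt ⇒ not rapid intensification.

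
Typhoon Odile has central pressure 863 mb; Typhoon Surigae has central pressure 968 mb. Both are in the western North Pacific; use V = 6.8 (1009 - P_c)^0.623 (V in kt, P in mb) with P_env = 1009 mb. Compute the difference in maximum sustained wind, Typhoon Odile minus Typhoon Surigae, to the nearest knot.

83 kt

Typhoon Odile: ΔP = 146; V ≈ 6.8 × 146^0.623 ≈ 151.67 kt.
Typhoon Surigae: ΔP = 41; V ≈ 6.8 × 41^0.623 ≈ 68.75 kt.
Difference ≈ 151.67 − 68.75 = 82.92 → 83 kt.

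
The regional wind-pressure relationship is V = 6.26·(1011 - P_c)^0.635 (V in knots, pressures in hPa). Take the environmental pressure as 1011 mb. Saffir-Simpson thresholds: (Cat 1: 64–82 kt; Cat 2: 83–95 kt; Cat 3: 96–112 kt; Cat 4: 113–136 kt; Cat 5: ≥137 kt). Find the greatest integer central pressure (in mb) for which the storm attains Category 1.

Category 1 begins at V = 64 kt.
Required ΔP = (64/6.26)^(1/0.635) = 10.224^1.575 ≈ 38.90 mb.
P_c ≤ 1011 − 38.90 = 972.10, so the highest integer P_c is 972 mb.

972 mb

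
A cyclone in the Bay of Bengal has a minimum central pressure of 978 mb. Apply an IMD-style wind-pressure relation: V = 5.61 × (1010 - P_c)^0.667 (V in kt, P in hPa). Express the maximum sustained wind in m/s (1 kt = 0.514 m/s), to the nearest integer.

ΔP = 1010 − 978 = 32 mb.
V ≈ 5.61 × 32^0.667 = 5.61 × 10.091 ≈ 56.611 kt.
56.611 × 0.514 ≈ 29.10 m/s → 29 m/s.

29 m/s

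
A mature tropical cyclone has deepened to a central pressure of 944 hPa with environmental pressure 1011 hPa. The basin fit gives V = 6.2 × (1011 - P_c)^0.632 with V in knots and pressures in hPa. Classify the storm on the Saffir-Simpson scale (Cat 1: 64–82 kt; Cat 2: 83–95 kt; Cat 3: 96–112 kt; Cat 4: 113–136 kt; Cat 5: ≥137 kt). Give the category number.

2

ΔP = 1011 − 944 = 67 hPa.
V ≈ 6.2 × 67^0.632 = 6.2 × 14.26 ≈ 88 kt.
88 kt falls in the Category 2 band.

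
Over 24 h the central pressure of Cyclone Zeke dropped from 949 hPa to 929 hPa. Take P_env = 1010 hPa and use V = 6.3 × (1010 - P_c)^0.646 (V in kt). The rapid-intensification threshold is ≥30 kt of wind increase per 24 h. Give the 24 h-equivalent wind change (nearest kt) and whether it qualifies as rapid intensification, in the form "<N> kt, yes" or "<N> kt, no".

V₁: ΔP = 61, V ≈ 6.3 × 61^0.646 ≈ 89.67 kt.
V₂: ΔP = 81, V ≈ 6.3 × 81^0.646 ≈ 107.70 kt.
ΔV over 24 h = 18.03 kt → 24 h equivalent = 18.03 × 24/24 ≈ 18.03 kt.
18 kt < 30 kt ⇒ not rapid intensification.

18 kt, no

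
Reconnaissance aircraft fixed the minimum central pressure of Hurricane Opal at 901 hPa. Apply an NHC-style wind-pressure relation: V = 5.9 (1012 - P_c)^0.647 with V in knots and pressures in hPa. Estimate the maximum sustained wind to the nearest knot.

ΔP = 1012 − 901 = 111 hPa.
111^0.647 ≈ 21.053.
V ≈ 5.9 × 21.053 ≈ 124.2 kt.

124 kt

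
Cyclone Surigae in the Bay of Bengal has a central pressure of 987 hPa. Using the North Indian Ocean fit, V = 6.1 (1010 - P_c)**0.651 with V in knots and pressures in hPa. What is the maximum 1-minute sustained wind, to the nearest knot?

47 kt

ΔP = 1010 − 987 = 23 hPa.
23^0.651 ≈ 7.700.
V ≈ 6.1 × 7.700 ≈ 47.0 kt.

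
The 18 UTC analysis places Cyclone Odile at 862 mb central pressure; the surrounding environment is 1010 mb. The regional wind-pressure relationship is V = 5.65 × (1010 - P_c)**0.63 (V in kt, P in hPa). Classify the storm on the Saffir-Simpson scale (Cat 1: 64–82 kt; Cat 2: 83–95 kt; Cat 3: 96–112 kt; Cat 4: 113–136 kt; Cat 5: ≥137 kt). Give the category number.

ΔP = 1010 − 862 = 148 mb.
V ≈ 5.65 × 148^0.63 = 5.65 × 23.30 ≈ 132 kt.
132 kt falls in the Category 4 band.

4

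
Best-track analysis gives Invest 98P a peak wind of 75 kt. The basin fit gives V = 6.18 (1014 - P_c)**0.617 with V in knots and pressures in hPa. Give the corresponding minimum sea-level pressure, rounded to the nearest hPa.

957 hPa

ΔP = (V / 6.18)^(1/0.617) = (75/6.18)^1.621.
75/6.18 = 12.136; 12.136^1.621 ≈ 57.15 hPa.
P_c = 1014 − 57.15 = 956.85 ≈ 957 hPa.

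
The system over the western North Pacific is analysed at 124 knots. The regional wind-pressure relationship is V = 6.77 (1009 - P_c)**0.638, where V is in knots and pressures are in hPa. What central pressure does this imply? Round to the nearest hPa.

ΔP = (V / 6.77)^(1/0.638) = (124/6.77)^1.567.
124/6.77 = 18.316; 18.316^1.567 ≈ 95.36 hPa.
P_c = 1009 − 95.36 = 913.64 ≈ 914 hPa.

914 hPa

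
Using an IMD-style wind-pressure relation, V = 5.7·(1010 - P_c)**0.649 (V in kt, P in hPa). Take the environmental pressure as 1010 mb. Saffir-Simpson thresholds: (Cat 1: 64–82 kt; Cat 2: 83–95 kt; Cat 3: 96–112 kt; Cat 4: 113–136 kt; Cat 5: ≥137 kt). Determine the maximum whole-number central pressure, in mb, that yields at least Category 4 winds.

910 mb

Category 4 begins at V = 113 kt.
Required ΔP = (113/5.7)^(1/0.649) = 19.825^1.541 ≈ 99.72 mb.
P_c ≤ 1010 − 99.72 = 910.28, so the highest integer P_c is 910 mb.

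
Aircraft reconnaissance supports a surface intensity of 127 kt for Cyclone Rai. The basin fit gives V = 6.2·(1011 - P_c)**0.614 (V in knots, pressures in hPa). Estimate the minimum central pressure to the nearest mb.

ΔP = (V / 6.2)^(1/0.614) = (127/6.2)^1.629.
127/6.2 = 20.484; 20.484^1.629 ≈ 136.73 mb.
P_c = 1011 − 136.73 = 874.27 ≈ 874 mb.

874 mb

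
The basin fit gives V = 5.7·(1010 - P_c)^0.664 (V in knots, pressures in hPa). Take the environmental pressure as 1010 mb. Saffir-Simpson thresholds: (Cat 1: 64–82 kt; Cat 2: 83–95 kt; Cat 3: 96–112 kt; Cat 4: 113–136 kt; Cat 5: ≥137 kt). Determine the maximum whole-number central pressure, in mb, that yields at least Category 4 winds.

Category 4 begins at V = 113 kt.
Required ΔP = (113/5.7)^(1/0.664) = 19.825^1.506 ≈ 89.87 mb.
P_c ≤ 1010 − 89.87 = 920.13, so the highest integer P_c is 920 mb.

920 mb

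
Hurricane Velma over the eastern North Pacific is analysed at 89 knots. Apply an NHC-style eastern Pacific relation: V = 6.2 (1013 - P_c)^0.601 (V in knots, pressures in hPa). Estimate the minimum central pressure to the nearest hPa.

929 hPa

ΔP = (V / 6.2)^(1/0.601) = (89/6.2)^1.664.
89/6.2 = 14.355; 14.355^1.664 ≈ 84.16 hPa.
P_c = 1013 − 84.16 = 928.84 ≈ 929 hPa.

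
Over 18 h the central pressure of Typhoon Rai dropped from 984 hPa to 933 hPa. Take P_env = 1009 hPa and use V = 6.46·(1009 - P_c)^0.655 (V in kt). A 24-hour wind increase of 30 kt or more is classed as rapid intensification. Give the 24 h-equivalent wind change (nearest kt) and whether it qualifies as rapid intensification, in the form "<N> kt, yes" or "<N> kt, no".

76 kt, yes

V₁: ΔP = 25, V ≈ 6.46 × 25^0.655 ≈ 53.20 kt.
V₂: ΔP = 76, V ≈ 6.46 × 76^0.655 ≈ 110.20 kt.
ΔV over 18 h = 57.00 kt → 24 h equivalent = 57.00 × 24/18 ≈ 76.00 kt.
76 kt ≥ 30 kt ⇒ rapid intensification.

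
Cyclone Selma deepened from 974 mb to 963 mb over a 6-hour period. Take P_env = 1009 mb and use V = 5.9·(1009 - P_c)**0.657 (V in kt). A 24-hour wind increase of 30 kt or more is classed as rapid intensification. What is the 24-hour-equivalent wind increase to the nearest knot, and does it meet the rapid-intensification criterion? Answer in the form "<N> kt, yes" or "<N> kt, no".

V₁: ΔP = 35, V ≈ 5.9 × 35^0.657 ≈ 61.00 kt.
V₂: ΔP = 46, V ≈ 5.9 × 46^0.657 ≈ 72.99 kt.
ΔV over 6 h = 11.99 kt → 24 h equivalent = 11.99 × 24/6 ≈ 47.96 kt.
48 kt ≥ 30 kt ⇒ rapid intensification.

48 kt, yes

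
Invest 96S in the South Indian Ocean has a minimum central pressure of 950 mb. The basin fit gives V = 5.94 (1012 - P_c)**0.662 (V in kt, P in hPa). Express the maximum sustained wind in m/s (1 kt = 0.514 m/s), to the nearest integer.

47 m/s

ΔP = 1012 − 950 = 62 mb.
V ≈ 5.94 × 62^0.662 = 5.94 × 15.366 ≈ 91.275 kt.
91.275 × 0.514 ≈ 46.92 m/s → 47 m/s.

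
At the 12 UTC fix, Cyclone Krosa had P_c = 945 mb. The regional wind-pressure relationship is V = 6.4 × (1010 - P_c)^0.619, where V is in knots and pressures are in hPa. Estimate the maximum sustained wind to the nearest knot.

85 kt

ΔP = 1010 − 945 = 65 mb.
65^0.619 ≈ 13.249.
V ≈ 6.4 × 13.249 ≈ 84.8 kt.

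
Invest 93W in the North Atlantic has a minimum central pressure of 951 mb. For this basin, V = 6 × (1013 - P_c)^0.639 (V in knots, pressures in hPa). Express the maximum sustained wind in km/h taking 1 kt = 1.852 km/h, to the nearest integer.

155 km/h

ΔP = 1013 − 951 = 62 mb.
V ≈ 6 × 62^0.639 = 6 × 13.975 ≈ 83.847 kt.
83.847 × 1.852 ≈ 155.29 km/h → 155 km/h.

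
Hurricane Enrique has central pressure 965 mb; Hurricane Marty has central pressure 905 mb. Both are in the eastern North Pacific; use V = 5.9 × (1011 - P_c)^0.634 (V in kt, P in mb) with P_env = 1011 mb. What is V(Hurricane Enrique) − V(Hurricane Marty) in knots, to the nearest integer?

-47 kt

Hurricane Enrique: ΔP = 46; V ≈ 5.9 × 46^0.634 ≈ 66.84 kt.
Hurricane Marty: ΔP = 106; V ≈ 5.9 × 106^0.634 ≈ 113.47 kt.
Difference ≈ 66.84 − 113.47 = -46.63 → -47 kt.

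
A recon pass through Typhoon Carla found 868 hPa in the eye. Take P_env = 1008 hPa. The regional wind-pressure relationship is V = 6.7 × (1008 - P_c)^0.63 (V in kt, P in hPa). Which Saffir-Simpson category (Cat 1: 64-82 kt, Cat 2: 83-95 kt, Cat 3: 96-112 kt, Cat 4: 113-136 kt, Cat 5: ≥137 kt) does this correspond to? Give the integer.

5

ΔP = 1008 − 868 = 140 hPa.
V ≈ 6.7 × 140^0.63 = 6.7 × 22.49 ≈ 151 kt.
151 kt falls in the Category 5 band.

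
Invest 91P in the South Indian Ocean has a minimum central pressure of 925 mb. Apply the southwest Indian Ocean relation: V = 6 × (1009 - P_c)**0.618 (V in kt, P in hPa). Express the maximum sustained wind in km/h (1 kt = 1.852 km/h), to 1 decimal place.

ΔP = 1009 − 925 = 84 mb.
V ≈ 6 × 84^0.618 = 6 × 15.460 ≈ 92.759 kt.
92.759 × 1.852 ≈ 171.79 km/h → 171.8 km/h.

171.8 km/h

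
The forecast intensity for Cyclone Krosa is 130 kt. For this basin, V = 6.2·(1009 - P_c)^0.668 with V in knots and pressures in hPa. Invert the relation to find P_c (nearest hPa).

914 hPa

ΔP = (V / 6.2)^(1/0.668) = (130/6.2)^1.497.
130/6.2 = 20.968; 20.968^1.497 ≈ 95.14 hPa.
P_c = 1009 − 95.14 = 913.86 ≈ 914 hPa.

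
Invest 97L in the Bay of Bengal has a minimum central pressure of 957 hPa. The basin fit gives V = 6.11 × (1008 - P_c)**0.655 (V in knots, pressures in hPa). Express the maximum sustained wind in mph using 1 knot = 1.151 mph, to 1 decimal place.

92.4 mph

ΔP = 1008 − 957 = 51 hPa.
V ≈ 6.11 × 51^0.655 = 6.11 × 13.136 ≈ 80.260 kt.
80.260 × 1.151 ≈ 92.38 mph → 92.4 mph.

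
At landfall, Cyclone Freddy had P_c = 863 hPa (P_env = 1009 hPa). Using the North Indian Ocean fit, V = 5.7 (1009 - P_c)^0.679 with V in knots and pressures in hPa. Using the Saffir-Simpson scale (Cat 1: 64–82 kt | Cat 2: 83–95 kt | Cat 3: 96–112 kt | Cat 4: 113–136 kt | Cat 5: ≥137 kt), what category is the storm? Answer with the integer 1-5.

ΔP = 1009 − 863 = 146 hPa.
V ≈ 5.7 × 146^0.679 = 5.7 × 29.48 ≈ 168 kt.
168 kt falls in the Category 5 band.

5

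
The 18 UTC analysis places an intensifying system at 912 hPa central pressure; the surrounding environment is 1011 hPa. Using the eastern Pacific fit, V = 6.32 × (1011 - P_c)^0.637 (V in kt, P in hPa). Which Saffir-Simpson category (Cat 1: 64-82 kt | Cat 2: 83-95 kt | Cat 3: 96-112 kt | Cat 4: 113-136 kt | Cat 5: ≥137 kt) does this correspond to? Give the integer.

ΔP = 1011 − 912 = 99 hPa.
V ≈ 6.32 × 99^0.637 = 6.32 × 18.67 ≈ 118 kt.
118 kt falls in the Category 4 band.

4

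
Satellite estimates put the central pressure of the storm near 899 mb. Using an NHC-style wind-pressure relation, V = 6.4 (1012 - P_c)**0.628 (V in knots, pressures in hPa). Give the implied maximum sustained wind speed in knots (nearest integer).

ΔP = 1012 − 899 = 113 mb.
113^0.628 ≈ 19.469.
V ≈ 6.4 × 19.469 ≈ 124.6 kt.

125 kt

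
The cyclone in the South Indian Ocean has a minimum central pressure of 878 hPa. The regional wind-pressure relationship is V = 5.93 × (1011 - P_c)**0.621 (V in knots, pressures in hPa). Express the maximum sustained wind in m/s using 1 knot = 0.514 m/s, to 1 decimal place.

ΔP = 1011 − 878 = 133 hPa.
V ≈ 5.93 × 133^0.621 = 5.93 × 20.841 ≈ 123.585 kt.
123.585 × 0.514 ≈ 63.52 m/s → 63.5 m/s.

63.5 m/s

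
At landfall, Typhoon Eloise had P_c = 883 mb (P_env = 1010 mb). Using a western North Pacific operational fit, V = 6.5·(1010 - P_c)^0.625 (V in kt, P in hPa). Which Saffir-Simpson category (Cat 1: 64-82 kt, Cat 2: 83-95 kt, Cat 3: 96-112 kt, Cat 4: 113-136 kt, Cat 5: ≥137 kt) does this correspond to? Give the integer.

4

ΔP = 1010 − 883 = 127 mb.
V ≈ 6.5 × 127^0.625 = 6.5 × 20.65 ≈ 134 kt.
134 kt falls in the Category 4 band.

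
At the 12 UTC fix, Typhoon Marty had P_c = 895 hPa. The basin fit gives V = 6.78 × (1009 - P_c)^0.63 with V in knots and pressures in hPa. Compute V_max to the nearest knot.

134 kt

ΔP = 1009 − 895 = 114 hPa.
114^0.63 ≈ 19.763.
V ≈ 6.78 × 19.763 ≈ 134.0 kt.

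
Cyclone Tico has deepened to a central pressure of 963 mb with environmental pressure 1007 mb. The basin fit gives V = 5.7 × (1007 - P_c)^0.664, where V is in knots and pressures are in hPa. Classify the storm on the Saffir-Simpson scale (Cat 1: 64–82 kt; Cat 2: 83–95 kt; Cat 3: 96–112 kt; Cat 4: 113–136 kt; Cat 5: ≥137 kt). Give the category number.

ΔP = 1007 − 963 = 44 mb.
V ≈ 5.7 × 44^0.664 = 5.7 × 12.34 ≈ 70 kt.
70 kt falls in the Category 1 band.

1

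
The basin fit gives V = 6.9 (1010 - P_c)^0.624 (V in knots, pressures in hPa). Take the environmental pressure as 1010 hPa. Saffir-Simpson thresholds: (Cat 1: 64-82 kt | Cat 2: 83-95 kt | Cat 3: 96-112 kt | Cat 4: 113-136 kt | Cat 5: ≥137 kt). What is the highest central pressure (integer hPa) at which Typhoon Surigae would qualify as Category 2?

956 hPa

Category 2 begins at V = 83 kt.
Required ΔP = (83/6.9)^(1/0.624) = 12.029^1.603 ≈ 53.84 hPa.
P_c ≤ 1010 − 53.84 = 956.16, so the highest integer P_c is 956 hPa.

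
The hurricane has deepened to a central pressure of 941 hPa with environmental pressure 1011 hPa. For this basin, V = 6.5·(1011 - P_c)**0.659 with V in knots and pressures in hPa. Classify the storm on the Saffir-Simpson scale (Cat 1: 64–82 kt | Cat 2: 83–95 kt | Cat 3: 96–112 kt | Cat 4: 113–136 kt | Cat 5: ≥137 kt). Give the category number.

ΔP = 1011 − 941 = 70 hPa.
V ≈ 6.5 × 70^0.659 = 6.5 × 16.44 ≈ 107 kt.
107 kt falls in the Category 3 band.

3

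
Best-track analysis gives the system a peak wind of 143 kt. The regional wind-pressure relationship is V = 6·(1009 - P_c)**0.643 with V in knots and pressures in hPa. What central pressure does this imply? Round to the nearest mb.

870 mb

ΔP = (V / 6)^(1/0.643) = (143/6)^1.555.
143/6 = 23.833; 23.833^1.555 ≈ 138.62 mb.
P_c = 1009 − 138.62 = 870.38 ≈ 870 mb.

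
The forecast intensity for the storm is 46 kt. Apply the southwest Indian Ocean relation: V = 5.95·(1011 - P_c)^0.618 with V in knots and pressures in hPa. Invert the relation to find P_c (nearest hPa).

ΔP = (V / 5.95)^(1/0.618) = (46/5.95)^1.618.
46/5.95 = 7.731; 7.731^1.618 ≈ 27.37 hPa.
P_c = 1011 − 27.37 = 983.63 ≈ 984 hPa.

984 hPa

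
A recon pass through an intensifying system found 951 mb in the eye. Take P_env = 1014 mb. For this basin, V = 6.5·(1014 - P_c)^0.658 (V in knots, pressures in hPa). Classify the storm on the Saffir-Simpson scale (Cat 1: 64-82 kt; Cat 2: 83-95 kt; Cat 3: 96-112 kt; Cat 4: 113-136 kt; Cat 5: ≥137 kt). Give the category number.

3

ΔP = 1014 − 951 = 63 mb.
V ≈ 6.5 × 63^0.658 = 6.5 × 15.27 ≈ 99 kt.
99 kt falls in the Category 3 band.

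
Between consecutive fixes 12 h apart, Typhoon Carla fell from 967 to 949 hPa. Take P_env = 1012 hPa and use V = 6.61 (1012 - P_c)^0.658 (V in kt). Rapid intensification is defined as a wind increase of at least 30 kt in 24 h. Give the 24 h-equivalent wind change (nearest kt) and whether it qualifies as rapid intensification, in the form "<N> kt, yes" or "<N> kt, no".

40 kt, yes

V₁: ΔP = 45, V ≈ 6.61 × 45^0.658 ≈ 80.91 kt.
V₂: ΔP = 63, V ≈ 6.61 × 63^0.658 ≈ 100.96 kt.
ΔV over 12 h = 20.05 kt → 24 h equivalent = 20.05 × 24/12 ≈ 40.10 kt.
40 kt ≥ 30 kt ⇒ rapid intensification.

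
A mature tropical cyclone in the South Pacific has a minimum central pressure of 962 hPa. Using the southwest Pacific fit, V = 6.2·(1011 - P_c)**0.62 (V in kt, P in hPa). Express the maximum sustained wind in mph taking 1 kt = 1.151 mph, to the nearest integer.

ΔP = 1011 − 962 = 49 hPa.
V ≈ 6.2 × 49^0.62 = 6.2 × 11.167 ≈ 69.233 kt.
69.233 × 1.151 ≈ 79.69 mph → 80 mph.

80 mph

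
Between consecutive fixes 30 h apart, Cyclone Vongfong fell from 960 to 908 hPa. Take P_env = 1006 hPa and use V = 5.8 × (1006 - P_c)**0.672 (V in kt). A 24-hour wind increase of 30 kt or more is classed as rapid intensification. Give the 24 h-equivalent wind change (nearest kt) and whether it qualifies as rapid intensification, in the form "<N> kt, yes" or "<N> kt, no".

40 kt, yes

V₁: ΔP = 46, V ≈ 5.8 × 46^0.672 ≈ 76.00 kt.
V₂: ΔP = 98, V ≈ 5.8 × 98^0.672 ≈ 126.34 kt.
ΔV over 30 h = 50.34 kt → 24 h equivalent = 50.34 × 24/30 ≈ 40.27 kt.
40 kt ≥ 30 kt ⇒ rapid intensification.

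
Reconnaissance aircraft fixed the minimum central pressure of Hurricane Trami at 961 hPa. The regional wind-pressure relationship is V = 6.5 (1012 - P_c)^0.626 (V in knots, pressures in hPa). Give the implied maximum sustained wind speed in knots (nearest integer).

76 kt

ΔP = 1012 − 961 = 51 hPa.
51^0.626 ≈ 11.720.
V ≈ 6.5 × 11.720 ≈ 76.2 kt.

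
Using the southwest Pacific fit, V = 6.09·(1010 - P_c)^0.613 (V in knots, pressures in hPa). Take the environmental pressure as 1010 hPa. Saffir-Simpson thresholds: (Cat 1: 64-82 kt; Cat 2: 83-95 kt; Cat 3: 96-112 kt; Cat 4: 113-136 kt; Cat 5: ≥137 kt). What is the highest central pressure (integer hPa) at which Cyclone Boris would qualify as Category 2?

939 hPa

Category 2 begins at V = 83 kt.
Required ΔP = (83/6.09)^(1/0.613) = 13.629^1.631 ≈ 70.90 hPa.
P_c ≤ 1010 − 70.90 = 939.10, so the highest integer P_c is 939 hPa.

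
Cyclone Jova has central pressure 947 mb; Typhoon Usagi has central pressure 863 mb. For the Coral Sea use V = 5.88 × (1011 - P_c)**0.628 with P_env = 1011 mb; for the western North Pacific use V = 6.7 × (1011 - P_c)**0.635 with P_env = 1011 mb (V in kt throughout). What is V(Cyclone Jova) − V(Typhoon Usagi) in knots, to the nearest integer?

-80 kt

Cyclone Jova: ΔP = 64; V ≈ 5.88 × 64^0.628 ≈ 80.10 kt.
Typhoon Usagi: ΔP = 148; V ≈ 6.7 × 148^0.635 ≈ 160.03 kt.
Difference ≈ 80.10 − 160.03 = -79.93 → -80 kt.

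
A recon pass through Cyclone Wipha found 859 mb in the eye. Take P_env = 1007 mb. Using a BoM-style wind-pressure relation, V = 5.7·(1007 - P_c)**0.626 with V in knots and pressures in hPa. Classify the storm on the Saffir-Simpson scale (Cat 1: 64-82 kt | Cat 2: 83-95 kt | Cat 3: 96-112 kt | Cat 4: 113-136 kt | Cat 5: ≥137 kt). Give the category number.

ΔP = 1007 − 859 = 148 mb.
V ≈ 5.7 × 148^0.626 = 5.7 × 22.83 ≈ 130 kt.
130 kt falls in the Category 4 band.

4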